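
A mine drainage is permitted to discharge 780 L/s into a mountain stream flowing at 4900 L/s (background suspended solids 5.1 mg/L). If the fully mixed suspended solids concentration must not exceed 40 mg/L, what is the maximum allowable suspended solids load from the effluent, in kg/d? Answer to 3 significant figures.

17500 kg/d

Mass balance at the limit: 4900·5.100 + 780.0·Cₑ = 5680·40 → Cₑ = 259.2 mg/L.
780.0 L/s = 0.7800 m³/s. Load = 0.7800 m³/s × 259.2 g/m³ × 86 400 s/d = 17470 kg/d.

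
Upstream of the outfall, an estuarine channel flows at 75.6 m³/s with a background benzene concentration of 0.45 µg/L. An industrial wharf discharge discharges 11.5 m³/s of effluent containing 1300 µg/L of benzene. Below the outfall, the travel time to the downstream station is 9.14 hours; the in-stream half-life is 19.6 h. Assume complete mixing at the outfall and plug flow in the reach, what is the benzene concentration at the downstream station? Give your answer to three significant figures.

After mixing, C = (75.60·0.4500 + 11.50·1300) / 87.10 = 14980/87.10 = 172.0 µg/L.
Half-life 19.6 h → k = ln 2 / 19.6 = 0.03536 h⁻¹ = 0.8488 d⁻¹.
Decay over the reach: 172.0·exp(−kt) = 172.0·0.7238 = 124.5 µg/L.

125 µg/L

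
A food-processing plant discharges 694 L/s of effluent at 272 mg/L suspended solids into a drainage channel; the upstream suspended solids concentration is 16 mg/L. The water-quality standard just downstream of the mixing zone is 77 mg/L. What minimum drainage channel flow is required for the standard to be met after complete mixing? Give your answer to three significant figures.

Set C_mix = 77: (Q·16.00 + 694.0·272.0) / (Q + 694.0) = 77
→ Q = 694.0·(272.0 − 77)/(77 − 16.00) = 2219 L/s.

2220 L/s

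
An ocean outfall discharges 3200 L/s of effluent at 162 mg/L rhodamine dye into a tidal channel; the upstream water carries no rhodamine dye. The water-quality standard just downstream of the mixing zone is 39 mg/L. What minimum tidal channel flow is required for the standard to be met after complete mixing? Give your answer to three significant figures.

10100 L/s

Set C_mix = 39: (Q·0 + 3200·162.0) / (Q + 3200) = 39
→ Q = 3200·(162.0 − 39)/(39 − 0) = 10090 L/s.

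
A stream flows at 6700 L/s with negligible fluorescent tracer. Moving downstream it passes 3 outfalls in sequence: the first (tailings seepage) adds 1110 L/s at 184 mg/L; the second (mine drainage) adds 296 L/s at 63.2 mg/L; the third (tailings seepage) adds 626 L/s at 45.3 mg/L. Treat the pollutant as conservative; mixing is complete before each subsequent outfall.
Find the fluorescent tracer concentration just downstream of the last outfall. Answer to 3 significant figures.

28.8 mg/L

Below outfall 1: Q → 7810 L/s, C = (6700·0 + 1110·184.0)/7810 = 26.15 mg/L.
Below outfall 2: Q → 8106 L/s, C = (7810·26.15 + 296.0·63.20)/8106 = 27.50 mg/L.
Below outfall 3: Q → 8732 L/s, C = (8106·27.50 + 626.0·45.30)/8732 = 28.78 mg/L.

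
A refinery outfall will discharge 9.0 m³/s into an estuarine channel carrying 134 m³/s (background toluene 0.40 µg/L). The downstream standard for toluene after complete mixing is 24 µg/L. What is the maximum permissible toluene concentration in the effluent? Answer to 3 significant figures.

375 µg/L

At the limit, (Qr·Cr + Qe·Cₑ)/(Qr + Qe) = 24:
Cₑ = (143.0·24 − 134.0·0.4000) / 9.000 = 375.4 µg/L.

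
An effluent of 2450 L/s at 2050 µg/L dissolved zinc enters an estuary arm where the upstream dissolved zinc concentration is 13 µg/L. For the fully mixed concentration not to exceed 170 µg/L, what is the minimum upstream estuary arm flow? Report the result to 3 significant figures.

Set C_mix = 170: (Q·13.00 + 2450·2050) / (Q + 2450) = 170
→ Q = 2450·(2050 − 170)/(170 − 13.00) = 29340 L/s.

29300 L/s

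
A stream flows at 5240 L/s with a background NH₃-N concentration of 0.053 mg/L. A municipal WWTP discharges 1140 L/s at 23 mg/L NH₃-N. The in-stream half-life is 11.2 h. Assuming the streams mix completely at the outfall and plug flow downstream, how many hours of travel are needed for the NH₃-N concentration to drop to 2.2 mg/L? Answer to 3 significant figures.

10.3 h

Mixed concentration C = ΣQC/ΣQ = (5240·0.05300 + 1140·23.00) / 6380 = 26500/6380 = 4.153 mg/L.
Half-life 11.2 h → k = ln 2 / 11.2 = 0.06189 h⁻¹ = 1.485 d⁻¹.
4.153·exp(−k·t) = 2.2 → t = ln(4.153/2.2)/k = 36960 s = 10.27 h.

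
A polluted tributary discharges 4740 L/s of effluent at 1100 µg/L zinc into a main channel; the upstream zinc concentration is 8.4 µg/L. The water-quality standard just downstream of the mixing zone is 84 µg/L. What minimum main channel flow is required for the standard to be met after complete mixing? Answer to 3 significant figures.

63700 L/s

Set C_mix = 84: (Q·8.400 + 4740·1100) / (Q + 4740) = 84
→ Q = 4740·(1100 − 84)/(84 − 8.400) = 63700 L/s.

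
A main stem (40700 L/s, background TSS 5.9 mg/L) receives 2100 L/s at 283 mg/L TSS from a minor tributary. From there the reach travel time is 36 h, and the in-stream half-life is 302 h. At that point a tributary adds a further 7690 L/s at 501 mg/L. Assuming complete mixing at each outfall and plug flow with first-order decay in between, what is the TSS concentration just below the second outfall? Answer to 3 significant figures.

Mass balance: C = (40700·5.900 + 2100·283.0) / 42800 = 834400/42800 = 19.50 mg/L; combined flow 42800 L/s.
Half-life 302 h → k = ln 2 / 302 = 0.002295 h⁻¹ = 0.05508 d⁻¹.
Decay over the reach: 19.50·exp(−kt) = 19.50·0.9207 = 17.95 mg/L.
Second outfall: C = (42800·17.95 + 7690·501.0)/50490 = 91.52 mg/L.

91.5 mg/L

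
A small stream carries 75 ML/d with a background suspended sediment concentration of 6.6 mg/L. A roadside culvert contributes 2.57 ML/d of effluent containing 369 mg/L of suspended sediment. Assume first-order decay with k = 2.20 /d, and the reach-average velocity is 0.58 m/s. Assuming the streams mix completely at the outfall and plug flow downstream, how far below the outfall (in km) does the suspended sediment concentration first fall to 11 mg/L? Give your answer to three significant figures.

Mass balance: C = (75.00·6.600 + 2.570·369.0) / 77.57 = 1443/77.57 = 18.61 mg/L.
Set 18.61·exp(−k·t) = 11 → t = ln(18.61/11)/k = 20640 s = 5.734 h.
Distance = v·t = 0.58·20640 = 11970 m = 11.97 km.

12.0 km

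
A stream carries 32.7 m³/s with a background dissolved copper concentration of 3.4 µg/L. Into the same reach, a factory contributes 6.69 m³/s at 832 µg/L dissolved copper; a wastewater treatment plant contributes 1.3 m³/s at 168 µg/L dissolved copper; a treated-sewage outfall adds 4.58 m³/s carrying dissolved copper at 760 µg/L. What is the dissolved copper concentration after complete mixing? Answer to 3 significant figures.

207 µg/L

Conservation of mass: C = (32.70·3.400 + 6.690·832.0 + 1.300·168.0 + 4.580·760.0) / 45.27 = 9376/45.27 = 207.1 µg/L.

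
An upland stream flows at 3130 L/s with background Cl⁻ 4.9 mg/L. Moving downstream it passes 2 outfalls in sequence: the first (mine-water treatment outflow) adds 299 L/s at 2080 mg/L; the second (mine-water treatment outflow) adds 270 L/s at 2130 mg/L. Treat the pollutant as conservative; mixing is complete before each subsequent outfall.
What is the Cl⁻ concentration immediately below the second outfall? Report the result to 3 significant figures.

328 mg/L

After outfall 1: Q = 3130 + 299.0 = 3429 L/s; C = (3130·4.900 + 299.0·2080)/3429 = 185.8 mg/L.
After outfall 2: Q = 3429 + 270.0 = 3699 L/s; C = (3429·185.8 + 270.0·2130)/3699 = 327.8 mg/L.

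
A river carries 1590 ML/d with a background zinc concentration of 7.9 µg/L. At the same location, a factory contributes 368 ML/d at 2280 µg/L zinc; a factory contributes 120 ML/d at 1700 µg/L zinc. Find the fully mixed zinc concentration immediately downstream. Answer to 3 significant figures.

Flow-weighted average: C = (1590·7.900 + 368.0·2280 + 120.0·1700) / 2078 = 1056000/2078 = 508.0 µg/L.

508 µg/L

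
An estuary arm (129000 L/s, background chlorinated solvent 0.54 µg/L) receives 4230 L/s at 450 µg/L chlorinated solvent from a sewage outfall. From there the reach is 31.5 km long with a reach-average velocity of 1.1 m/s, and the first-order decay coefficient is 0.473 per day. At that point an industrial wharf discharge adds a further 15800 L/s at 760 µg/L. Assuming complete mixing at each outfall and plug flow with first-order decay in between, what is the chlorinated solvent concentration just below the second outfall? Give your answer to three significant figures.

Mass balance: C = (129000·0.5400 + 4230·450.0) / 133200 = 1973000/133200 = 14.81 µg/L; combined flow 133200 L/s.
Travel time t = 31.5·1000 / 1.1 = 28640 s = 7.955 h.
Decay over the reach: 14.81·exp(−kt) = 14.81·0.8549 = 12.66 µg/L.
Second outfall: C = (133200·12.66 + 15800·760.0)/149000 = 91.89 µg/L.

91.9 µg/L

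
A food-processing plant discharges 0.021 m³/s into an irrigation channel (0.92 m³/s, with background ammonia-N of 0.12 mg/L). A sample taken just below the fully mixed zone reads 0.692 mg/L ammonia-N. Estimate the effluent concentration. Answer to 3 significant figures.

25.8 mg/L

Mass balance: 0.9200·0.1200 + 0.02100·Cₑ = 0.9410·0.6920
→ Cₑ = (0.9410·0.6920 − 0.9200·0.1200) / 0.02100 = 25.75 mg/L.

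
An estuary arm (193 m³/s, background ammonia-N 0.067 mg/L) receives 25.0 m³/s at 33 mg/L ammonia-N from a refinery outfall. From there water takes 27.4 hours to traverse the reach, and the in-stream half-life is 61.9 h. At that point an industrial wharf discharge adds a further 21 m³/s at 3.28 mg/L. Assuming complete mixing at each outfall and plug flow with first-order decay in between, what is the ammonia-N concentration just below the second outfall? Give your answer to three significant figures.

2.87 mg/L

Mass balance: C = (193.0·0.06700 + 25.00·33.00) / 218.0 = 837.9/218.0 = 3.844 mg/L; combined flow 218.0 m³/s.
Half-life 61.9 h → k = ln 2 / 61.9 = 0.01120 h⁻¹ = 0.2687 d⁻¹.
Applying C = C₀e^(−kt): 3.844 × 0.7358 = 2.828 mg/L.
Second outfall: C = (218.0·2.828 + 21.00·3.280)/239.0 = 2.868 mg/L.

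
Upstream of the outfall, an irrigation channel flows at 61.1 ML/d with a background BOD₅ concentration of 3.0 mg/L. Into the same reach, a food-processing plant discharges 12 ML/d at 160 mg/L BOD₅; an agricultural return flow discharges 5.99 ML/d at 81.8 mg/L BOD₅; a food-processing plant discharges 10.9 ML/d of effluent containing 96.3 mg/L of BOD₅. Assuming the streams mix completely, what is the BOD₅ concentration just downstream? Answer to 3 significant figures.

Mass balance: C = (61.10·3.000 + 12.00·160.0 + 5.990·81.80 + 10.90·96.30) / 89.99 = 3643/89.99 = 40.48 mg/L.

40.5 mg/L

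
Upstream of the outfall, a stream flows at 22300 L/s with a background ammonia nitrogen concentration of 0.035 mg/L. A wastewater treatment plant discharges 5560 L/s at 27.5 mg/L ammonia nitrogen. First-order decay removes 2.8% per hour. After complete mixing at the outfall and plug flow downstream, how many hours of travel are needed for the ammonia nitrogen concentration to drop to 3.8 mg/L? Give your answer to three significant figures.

After mixing, C = (22300·0.03500 + 5560·27.50) / 27860 = 153700/27860 = 5.516 mg/L.
2.8%/h lost → k = −ln(1 − 0.028) = 0.02840 h⁻¹.
5.516·exp(−k·t) = 3.8 → t = ln(5.516/3.8)/k = 47240 s = 13.12 h.

13.1 h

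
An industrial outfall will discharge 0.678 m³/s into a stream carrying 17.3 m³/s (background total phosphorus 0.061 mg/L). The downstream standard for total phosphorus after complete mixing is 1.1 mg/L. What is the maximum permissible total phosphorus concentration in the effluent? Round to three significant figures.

27.6 mg/L

At the limit, (Qr·Cr + Qe·Cₑ)/(Qr + Qe) = 1.1:
Cₑ = (17.98·1.1 − 17.30·0.06100) / 0.6780 = 27.61 mg/L.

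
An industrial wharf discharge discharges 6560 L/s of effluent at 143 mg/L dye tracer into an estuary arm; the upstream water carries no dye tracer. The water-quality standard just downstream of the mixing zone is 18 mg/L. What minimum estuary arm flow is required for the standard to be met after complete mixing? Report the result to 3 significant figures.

45600 L/s

Set C_mix = 18: (Q·0 + 6560·143.0) / (Q + 6560) = 18
→ Q = 6560·(143.0 − 18)/(18 − 0) = 45560 L/s.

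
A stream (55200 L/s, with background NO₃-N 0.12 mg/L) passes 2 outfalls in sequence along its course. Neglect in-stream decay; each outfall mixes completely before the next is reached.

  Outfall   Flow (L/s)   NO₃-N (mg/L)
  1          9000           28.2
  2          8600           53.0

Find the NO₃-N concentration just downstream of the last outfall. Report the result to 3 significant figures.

Below outfall 1: Q → 64200 L/s, C = (55200·0.1200 + 9000·28.20)/64200 = 4.056 mg/L.
Below outfall 2: Q → 72800 L/s, C = (64200·4.056 + 8600·53.00)/72800 = 9.838 mg/L.

9.84 mg/L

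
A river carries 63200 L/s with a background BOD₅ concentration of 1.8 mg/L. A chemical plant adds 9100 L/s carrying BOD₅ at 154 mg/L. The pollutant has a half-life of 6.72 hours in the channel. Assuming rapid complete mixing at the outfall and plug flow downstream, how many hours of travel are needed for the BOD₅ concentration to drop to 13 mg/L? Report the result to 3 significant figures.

Mass balance: C = (63200·1.800 + 9100·154.0) / 72300 = 1515000/72300 = 20.96 mg/L.
Half-life 6.72 h → k = ln 2 / 6.72 = 0.1031 h⁻¹ = 2.476 d⁻¹.
20.96·exp(−k·t) = 13 → t = ln(20.96/13)/k = 16670 s = 4.629 h.

4.63 h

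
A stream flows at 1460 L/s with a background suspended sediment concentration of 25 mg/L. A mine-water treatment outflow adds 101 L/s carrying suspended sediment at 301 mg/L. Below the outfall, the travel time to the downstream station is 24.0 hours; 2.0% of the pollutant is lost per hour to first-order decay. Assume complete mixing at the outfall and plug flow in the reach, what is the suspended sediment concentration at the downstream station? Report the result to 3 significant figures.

26.4 mg/L

Flow-weighted average: C = (1460·25.00 + 101.0·301.0) / 1561 = 66900/1561 = 42.86 mg/L.
2.0%/h lost → k = −ln(1 − 0.02) = 0.02020 h⁻¹.
After decay, C = 42.86 × e^(−kt) = 42.86 × 0.6158 = 26.39 mg/L.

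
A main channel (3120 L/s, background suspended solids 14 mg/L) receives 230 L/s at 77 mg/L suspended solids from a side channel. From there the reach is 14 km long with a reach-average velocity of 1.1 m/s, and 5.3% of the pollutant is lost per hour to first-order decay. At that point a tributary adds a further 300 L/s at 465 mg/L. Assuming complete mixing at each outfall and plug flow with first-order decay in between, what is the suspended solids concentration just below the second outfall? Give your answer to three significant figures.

Flow-weighted average: C = (3120·14.00 + 230.0·77.00) / 3350 = 61390/3350 = 18.33 mg/L; combined flow 3350 L/s.
Travel time t = 14·1000 / 1.1 = 12730 s = 3.535 h.
5.3%/h lost → k = −ln(1 − 0.053) = 0.05446 h⁻¹.
After decay, C = 18.33 × e^(−kt) = 18.33 × 0.8249 = 15.12 mg/L.
Second outfall: C = (3350·15.12 + 300.0·465.0)/3650 = 52.09 mg/L.

52.1 mg/L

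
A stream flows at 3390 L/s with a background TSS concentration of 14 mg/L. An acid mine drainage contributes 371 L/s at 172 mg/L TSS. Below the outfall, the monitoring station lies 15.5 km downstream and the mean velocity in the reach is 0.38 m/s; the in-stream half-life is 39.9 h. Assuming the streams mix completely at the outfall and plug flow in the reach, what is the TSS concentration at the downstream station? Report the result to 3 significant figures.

After mixing, C = (3390·14.00 + 371.0·172.0) / 3761 = 111300/3761 = 29.59 mg/L.
Travel time t = 15.5·1000 / 0.38 = 40790 s = 11.33 h.
Half-life 39.9 h → k = ln 2 / 39.9 = 0.01737 h⁻¹ = 0.4169 d⁻¹.
Applying C = C₀e^(−kt): 29.59 × 0.8213 = 24.30 mg/L.

24.3 mg/L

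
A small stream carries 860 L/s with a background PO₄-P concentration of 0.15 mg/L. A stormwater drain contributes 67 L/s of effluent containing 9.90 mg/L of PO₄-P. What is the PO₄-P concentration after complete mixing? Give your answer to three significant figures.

Flow-weighted average: C = (860.0·0.1500 + 67.00·9.900) / 927.0 = 792.3/927.0 = 0.8547 mg/L.

0.855 mg/L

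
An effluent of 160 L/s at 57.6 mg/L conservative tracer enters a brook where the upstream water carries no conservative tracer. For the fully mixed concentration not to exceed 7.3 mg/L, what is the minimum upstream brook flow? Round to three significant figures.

1100 L/s

Set C_mix = 7.3: (Q·0 + 160.0·57.60) / (Q + 160.0) = 7.3
→ Q = 160.0·(57.60 − 7.3)/(7.3 − 0) = 1102 L/s.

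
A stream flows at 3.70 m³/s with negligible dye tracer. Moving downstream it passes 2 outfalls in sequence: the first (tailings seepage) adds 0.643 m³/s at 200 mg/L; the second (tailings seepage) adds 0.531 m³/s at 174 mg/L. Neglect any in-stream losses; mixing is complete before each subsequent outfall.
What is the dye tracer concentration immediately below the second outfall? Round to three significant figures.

45.3 mg/L

Below outfall 1: Q → 4.343 m³/s, C = (3.700·0 + 0.6430·200.0)/4.343 = 29.61 mg/L.
Below outfall 2: Q → 4.874 m³/s, C = (4.343·29.61 + 0.5310·174.0)/4.874 = 45.34 mg/L.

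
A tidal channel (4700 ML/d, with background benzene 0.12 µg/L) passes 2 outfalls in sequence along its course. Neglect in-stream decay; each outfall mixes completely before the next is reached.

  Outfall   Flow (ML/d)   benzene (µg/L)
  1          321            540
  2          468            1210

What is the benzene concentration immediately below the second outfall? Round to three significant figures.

Below outfall 1: Q → 5021 ML/d, C = (4700·0.1200 + 321.0·540.0)/5021 = 34.64 µg/L.
Below outfall 2: Q → 5489 ML/d, C = (5021·34.64 + 468.0·1210)/5489 = 134.8 µg/L.

135 µg/L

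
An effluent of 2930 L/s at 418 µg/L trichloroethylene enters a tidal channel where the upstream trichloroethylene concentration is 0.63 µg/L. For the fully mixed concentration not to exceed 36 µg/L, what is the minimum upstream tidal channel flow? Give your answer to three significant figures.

31600 L/s

Set C_mix = 36: (Q·0.6300 + 2930·418.0) / (Q + 2930) = 36
→ Q = 2930·(418.0 − 36)/(36 − 0.6300) = 31640 L/s.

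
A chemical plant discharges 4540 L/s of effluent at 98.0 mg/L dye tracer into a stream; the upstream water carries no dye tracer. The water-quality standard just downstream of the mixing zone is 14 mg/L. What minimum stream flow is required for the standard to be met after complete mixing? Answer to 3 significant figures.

27200 L/s

Set C_mix = 14: (Q·0 + 4540·98.00) / (Q + 4540) = 14
→ Q = 4540·(98.00 − 14)/(14 − 0) = 27240 L/s.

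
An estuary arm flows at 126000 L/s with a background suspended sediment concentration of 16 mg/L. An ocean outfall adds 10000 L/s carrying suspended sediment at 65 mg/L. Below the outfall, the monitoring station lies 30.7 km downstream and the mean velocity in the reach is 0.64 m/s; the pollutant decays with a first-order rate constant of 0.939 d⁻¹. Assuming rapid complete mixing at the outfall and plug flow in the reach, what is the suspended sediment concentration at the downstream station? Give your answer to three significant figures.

11.6 mg/L

Mass balance: C = (126000·16.00 + 10000·65.00) / 136000 = 2666000/136000 = 19.60 mg/L.
Travel time t = 30.7·1000 / 0.64 = 47970 s = 13.32 h.
Applying C = C₀e^(−kt): 19.60 × 0.5937 = 11.64 mg/L.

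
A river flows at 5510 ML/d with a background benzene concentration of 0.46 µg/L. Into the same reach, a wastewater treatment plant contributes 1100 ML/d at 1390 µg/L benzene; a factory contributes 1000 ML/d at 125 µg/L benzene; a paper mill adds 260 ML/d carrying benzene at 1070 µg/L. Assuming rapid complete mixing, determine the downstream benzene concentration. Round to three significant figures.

246 µg/L

Mass balance: C = (5510·0.4600 + 1100·1390 + 1000·125.0 + 260.0·1070) / 7870 = 1935000/7870 = 245.8 µg/L.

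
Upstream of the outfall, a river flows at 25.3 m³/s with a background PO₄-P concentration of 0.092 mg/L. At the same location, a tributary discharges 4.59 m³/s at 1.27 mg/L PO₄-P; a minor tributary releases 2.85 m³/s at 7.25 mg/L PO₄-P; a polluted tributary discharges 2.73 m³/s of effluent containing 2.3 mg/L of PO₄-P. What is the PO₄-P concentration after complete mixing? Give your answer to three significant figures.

Conservation of mass: C = (25.30·0.09200 + 4.590·1.270 + 2.850·7.250 + 2.730·2.300) / 35.47 = 35.10/35.47 = 0.9895 mg/L.

0.990 mg/L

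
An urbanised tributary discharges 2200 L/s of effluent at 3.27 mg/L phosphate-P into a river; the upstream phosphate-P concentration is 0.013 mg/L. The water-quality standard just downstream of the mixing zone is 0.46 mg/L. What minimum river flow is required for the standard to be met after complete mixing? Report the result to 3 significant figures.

13800 L/s

Set C_mix = 0.46: (Q·0.01300 + 2200·3.270) / (Q + 2200) = 0.46
→ Q = 2200·(3.270 − 0.46)/(0.46 − 0.01300) = 13830 L/s.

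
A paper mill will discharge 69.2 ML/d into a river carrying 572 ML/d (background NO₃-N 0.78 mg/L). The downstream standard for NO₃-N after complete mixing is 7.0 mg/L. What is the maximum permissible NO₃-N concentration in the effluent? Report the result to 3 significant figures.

At the limit, (Qr·Cr + Qe·Cₑ)/(Qr + Qe) = 7.0:
Cₑ = (641.2·7.0 − 572.0·0.7800) / 69.20 = 58.41 mg/L.

58.4 mg/L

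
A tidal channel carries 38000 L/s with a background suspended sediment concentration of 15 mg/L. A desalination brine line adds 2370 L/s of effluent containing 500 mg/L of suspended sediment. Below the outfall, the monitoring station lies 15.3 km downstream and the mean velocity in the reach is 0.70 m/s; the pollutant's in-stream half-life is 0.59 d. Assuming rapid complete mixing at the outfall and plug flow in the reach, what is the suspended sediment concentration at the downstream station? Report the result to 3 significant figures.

32.3 mg/L

After mixing, C = (38000·15.00 + 2370·500.0) / 40370 = 1755000/40370 = 43.47 mg/L.
Travel time t = 15.3·1000 / 0.70 = 21860 s = 6.071 h.
Half-life 0.59 d → k = ln 2 / 0.59 = 1.175 d⁻¹.
First-order decay: C = 43.47·exp(−k·t) = 43.47·0.7429 = 32.30 mg/L.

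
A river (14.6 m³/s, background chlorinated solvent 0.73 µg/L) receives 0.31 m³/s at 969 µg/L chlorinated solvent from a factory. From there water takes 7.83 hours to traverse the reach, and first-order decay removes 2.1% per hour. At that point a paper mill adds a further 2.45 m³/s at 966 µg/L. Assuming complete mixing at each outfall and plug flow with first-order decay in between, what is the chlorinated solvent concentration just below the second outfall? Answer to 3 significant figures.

Conservation of mass: C = (14.60·0.7300 + 0.3100·969.0) / 14.91 = 311.0/14.91 = 20.86 µg/L; combined flow 14.91 m³/s.
2.1%/h lost → k = −ln(1 − 0.021) = 0.02122 h⁻¹.
Applying C = C₀e^(−kt): 20.86 × 0.8469 = 17.67 µg/L.
Second outfall: C = (14.91·17.67 + 2.450·966.0)/17.36 = 151.5 µg/L.

152 µg/L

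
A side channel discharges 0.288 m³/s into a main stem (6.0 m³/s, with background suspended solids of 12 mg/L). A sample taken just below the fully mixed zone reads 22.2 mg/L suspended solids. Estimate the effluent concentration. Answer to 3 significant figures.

Mass balance: 6.000·12.00 + 0.2880·Cₑ = 6.288·22.20
→ Cₑ = (6.288·22.20 − 6.000·12.00) / 0.2880 = 234.7 mg/L.

235 mg/L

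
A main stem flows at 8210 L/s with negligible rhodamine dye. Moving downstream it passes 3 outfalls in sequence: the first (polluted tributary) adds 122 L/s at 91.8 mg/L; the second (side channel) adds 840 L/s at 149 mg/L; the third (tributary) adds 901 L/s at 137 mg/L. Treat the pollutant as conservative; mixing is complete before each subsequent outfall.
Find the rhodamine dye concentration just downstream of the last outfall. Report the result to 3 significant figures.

25.8 mg/L

After outfall 1: Q = 8210 + 122.0 = 8332 L/s; C = (8210·0 + 122.0·91.80)/8332 = 1.344 mg/L.
After outfall 2: Q = 8332 + 840.0 = 9172 L/s; C = (8332·1.344 + 840.0·149.0)/9172 = 14.87 mg/L.
After outfall 3: Q = 9172 + 901.0 = 10070 L/s; C = (9172·14.87 + 901.0·137.0)/10070 = 25.79 mg/L.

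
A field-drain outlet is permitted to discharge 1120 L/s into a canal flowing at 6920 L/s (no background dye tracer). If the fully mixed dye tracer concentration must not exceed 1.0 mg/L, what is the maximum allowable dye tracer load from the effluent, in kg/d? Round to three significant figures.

Mass balance at the limit: 6920·0 + 1120·Cₑ = 8040·1.0 → Cₑ = 7.179 mg/L.
1120 L/s = 1.120 m³/s. Load = 1.120 m³/s × 7.179 g/m³ × 86 400 s/d = 694.7 kg/d.

695 kg/d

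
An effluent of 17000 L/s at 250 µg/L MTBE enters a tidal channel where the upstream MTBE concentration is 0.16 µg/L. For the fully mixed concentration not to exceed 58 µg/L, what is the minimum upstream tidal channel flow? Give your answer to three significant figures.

56400 L/s

Set C_mix = 58: (Q·0.1600 + 17000·250.0) / (Q + 17000) = 58
→ Q = 17000·(250.0 − 58)/(58 − 0.1600) = 56430 L/s.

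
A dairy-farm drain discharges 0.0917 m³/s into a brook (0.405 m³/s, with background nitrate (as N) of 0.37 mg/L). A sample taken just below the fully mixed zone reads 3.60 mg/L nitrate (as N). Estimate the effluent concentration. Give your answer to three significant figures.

17.9 mg/L

Mass balance: 0.4050·0.3700 + 0.09170·Cₑ = 0.4967·3.600
→ Cₑ = (0.4967·3.600 − 0.4050·0.3700) / 0.09170 = 17.87 mg/L.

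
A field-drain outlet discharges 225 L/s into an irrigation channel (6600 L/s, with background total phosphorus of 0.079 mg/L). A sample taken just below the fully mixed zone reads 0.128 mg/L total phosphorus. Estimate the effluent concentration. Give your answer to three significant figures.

Mass balance: 6600·0.07900 + 225.0·Cₑ = 6825·0.1280
→ Cₑ = (6825·0.1280 − 6600·0.07900) / 225.0 = 1.565 mg/L.

1.57 mg/L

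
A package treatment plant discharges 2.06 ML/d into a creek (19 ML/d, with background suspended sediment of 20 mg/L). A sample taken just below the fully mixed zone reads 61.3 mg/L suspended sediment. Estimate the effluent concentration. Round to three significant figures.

Mass balance: 19.00·20.00 + 2.060·Cₑ = 21.06·61.30
→ Cₑ = (21.06·61.30 − 19.00·20.00) / 2.060 = 442.2 mg/L.

442 mg/L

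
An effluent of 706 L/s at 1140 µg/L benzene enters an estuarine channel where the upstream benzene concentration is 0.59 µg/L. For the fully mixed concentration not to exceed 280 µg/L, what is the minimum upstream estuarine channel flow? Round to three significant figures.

2170 L/s

Set C_mix = 280: (Q·0.5900 + 706.0·1140) / (Q + 706.0) = 280
→ Q = 706.0·(1140 − 280)/(280 − 0.5900) = 2173 L/s.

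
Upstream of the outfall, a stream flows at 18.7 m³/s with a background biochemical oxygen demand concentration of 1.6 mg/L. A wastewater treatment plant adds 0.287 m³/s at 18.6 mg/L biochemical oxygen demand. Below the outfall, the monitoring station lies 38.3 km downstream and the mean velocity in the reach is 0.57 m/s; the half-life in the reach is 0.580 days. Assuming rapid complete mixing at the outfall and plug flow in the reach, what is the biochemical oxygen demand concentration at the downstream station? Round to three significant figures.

Mass balance: C = (18.70·1.600 + 0.2870·18.60) / 18.99 = 35.26/18.99 = 1.857 mg/L.
Travel time t = 38.3·1000 / 0.57 = 67190 s = 18.66 h.
Half-life 0.580 d → k = ln 2 / 0.580 = 1.195 d⁻¹.
Applying C = C₀e^(−kt): 1.857 × 0.3948 = 0.7331 mg/L.

0.733 mg/L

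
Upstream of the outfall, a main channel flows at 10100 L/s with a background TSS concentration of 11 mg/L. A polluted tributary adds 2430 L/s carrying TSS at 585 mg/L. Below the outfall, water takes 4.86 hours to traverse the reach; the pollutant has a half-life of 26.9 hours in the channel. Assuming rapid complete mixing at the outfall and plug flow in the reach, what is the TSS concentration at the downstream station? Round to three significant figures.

After mixing, C = (10100·11.00 + 2430·585.0) / 12530 = 1533000/12530 = 122.3 mg/L.
Half-life 26.9 h → k = ln 2 / 26.9 = 0.02577 h⁻¹ = 0.6184 d⁻¹.
First-order decay: C = 122.3·exp(−k·t) = 122.3·0.8823 = 107.9 mg/L.

108 mg/L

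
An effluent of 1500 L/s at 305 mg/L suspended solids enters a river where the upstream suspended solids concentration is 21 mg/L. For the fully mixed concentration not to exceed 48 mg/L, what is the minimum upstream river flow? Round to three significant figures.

Set C_mix = 48: (Q·21.00 + 1500·305.0) / (Q + 1500) = 48
→ Q = 1500·(305.0 − 48)/(48 − 21.00) = 14280 L/s.

14300 L/s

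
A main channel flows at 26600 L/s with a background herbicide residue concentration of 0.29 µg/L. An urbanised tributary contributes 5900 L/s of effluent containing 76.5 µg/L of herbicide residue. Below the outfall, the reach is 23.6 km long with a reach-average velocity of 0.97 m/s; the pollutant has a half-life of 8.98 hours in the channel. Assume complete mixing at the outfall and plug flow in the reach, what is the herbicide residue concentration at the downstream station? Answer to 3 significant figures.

8.38 µg/L

After mixing, C = (26600·0.2900 + 5900·76.50) / 32500 = 459100/32500 = 14.13 µg/L.
Travel time t = 23.6·1000 / 0.97 = 24330 s = 6.758 h.
Half-life 8.98 h → k = ln 2 / 8.98 = 0.07719 h⁻¹ = 1.853 d⁻¹.
Applying C = C₀e^(−kt): 14.13 × 0.5935 = 8.384 µg/L.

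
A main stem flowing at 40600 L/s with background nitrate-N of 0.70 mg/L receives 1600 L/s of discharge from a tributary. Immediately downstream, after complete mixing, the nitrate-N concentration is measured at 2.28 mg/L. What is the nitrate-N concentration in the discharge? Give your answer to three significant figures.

Mass balance: 40600·0.7000 + 1600·Cₑ = 42200·2.280
→ Cₑ = (42200·2.280 − 40600·0.7000) / 1600 = 42.37 mg/L.

42.4 mg/L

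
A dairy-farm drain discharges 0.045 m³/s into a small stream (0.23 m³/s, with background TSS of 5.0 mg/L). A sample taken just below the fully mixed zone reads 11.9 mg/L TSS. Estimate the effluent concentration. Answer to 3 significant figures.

47.2 mg/L

Mass balance: 0.2300·5.000 + 0.04500·Cₑ = 0.2750·11.90
→ Cₑ = (0.2750·11.90 − 0.2300·5.000) / 0.04500 = 47.17 mg/L.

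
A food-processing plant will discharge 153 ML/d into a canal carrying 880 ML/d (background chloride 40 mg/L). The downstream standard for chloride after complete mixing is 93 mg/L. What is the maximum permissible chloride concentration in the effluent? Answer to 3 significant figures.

398 mg/L

At the limit, (Qr·Cr + Qe·Cₑ)/(Qr + Qe) = 93:
Cₑ = (1033·93 − 880.0·40.00) / 153.0 = 397.8 mg/L.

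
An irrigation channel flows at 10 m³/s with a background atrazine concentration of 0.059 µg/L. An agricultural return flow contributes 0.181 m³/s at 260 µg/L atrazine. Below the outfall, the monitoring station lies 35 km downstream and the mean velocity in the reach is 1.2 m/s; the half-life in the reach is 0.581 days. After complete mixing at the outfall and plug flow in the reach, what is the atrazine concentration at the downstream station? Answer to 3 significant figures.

3.13 µg/L

Conservation of mass: C = (10.00·0.05900 + 0.1810·260.0) / 10.18 = 47.65/10.18 = 4.680 µg/L.
Travel time t = 35·1000 / 1.2 = 29170 s = 8.102 h.
Half-life 0.581 d → k = ln 2 / 0.581 = 1.193 d⁻¹.
First-order decay: C = 4.680·exp(−k·t) = 4.680·0.6685 = 3.129 µg/L.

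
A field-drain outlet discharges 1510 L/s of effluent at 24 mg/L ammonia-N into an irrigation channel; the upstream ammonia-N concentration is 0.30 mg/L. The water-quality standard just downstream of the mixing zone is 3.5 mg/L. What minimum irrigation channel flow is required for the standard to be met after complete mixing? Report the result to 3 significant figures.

9670 L/s

Set C_mix = 3.5: (Q·0.3000 + 1510·24.00) / (Q + 1510) = 3.5
→ Q = 1510·(24.00 − 3.5)/(3.5 − 0.3000) = 9673 L/s.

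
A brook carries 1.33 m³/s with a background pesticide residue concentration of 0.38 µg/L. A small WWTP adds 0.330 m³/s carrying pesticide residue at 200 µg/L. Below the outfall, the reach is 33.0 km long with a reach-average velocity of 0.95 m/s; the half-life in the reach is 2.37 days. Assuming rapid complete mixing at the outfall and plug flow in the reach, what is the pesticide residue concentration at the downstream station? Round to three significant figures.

After mixing, C = (1.330·0.3800 + 0.3300·200.0) / 1.660 = 66.51/1.660 = 40.06 µg/L.
Travel time t = 33.0·1000 / 0.95 = 34740 s = 9.649 h.
Half-life 2.37 d → k = ln 2 / 2.37 = 0.2925 d⁻¹.
First-order decay: C = 40.06·exp(−k·t) = 40.06·0.8891 = 35.62 µg/L.

35.6 µg/L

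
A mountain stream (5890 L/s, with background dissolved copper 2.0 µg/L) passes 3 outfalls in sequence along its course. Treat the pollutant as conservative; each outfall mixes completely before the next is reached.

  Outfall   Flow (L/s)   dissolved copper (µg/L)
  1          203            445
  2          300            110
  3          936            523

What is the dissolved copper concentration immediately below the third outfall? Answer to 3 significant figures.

After outfall 1: Q = 5890 + 203.0 = 6093 L/s; C = (5890·2.000 + 203.0·445.0)/6093 = 16.76 µg/L.
After outfall 2: Q = 6093 + 300.0 = 6393 L/s; C = (6093·16.76 + 300.0·110.0)/6393 = 21.13 µg/L.
After outfall 3: Q = 6393 + 936.0 = 7329 L/s; C = (6393·21.13 + 936.0·523.0)/7329 = 85.23 µg/L.

85.2 µg/L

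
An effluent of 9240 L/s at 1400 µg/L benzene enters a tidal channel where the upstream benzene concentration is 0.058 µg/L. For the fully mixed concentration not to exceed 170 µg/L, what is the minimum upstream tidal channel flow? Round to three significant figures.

Set C_mix = 170: (Q·0.05800 + 9240·1400) / (Q + 9240) = 170
→ Q = 9240·(1400 − 170)/(170 − 0.05800) = 66880 L/s.

66900 L/s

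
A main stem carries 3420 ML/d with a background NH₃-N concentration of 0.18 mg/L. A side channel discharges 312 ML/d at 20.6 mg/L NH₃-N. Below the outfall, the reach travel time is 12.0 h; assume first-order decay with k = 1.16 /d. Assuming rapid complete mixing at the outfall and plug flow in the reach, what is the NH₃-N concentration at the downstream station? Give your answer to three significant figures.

1.06 mg/L

Mass balance: C = (3420·0.1800 + 312.0·20.60) / 3732 = 7043/3732 = 1.887 mg/L.
After decay, C = 1.887 × e^(−kt) = 1.887 × 0.5599 = 1.057 mg/L.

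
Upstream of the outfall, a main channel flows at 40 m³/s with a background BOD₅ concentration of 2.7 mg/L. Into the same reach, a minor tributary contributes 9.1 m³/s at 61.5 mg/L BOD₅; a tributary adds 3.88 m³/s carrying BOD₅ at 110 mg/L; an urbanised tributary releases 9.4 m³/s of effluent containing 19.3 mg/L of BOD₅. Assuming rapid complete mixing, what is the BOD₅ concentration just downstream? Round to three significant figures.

20.5 mg/L

After mixing, C = (40.00·2.700 + 9.100·61.50 + 3.880·110.0 + 9.400·19.30) / 62.38 = 1276/62.38 = 20.45 mg/L.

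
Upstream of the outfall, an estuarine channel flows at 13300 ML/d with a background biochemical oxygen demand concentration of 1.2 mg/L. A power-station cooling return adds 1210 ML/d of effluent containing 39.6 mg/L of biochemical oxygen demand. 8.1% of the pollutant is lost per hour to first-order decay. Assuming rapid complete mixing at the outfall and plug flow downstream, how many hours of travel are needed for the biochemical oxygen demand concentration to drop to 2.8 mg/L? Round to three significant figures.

5.36 h

Conservation of mass: C = (13300·1.200 + 1210·39.60) / 14510 = 63880/14510 = 4.402 mg/L.
8.1%/h lost → k = −ln(1 − 0.081) = 0.08447 h⁻¹.
4.402·exp(−k·t) = 2.8 → t = ln(4.402/2.8)/k = 19280 s = 5.357 h.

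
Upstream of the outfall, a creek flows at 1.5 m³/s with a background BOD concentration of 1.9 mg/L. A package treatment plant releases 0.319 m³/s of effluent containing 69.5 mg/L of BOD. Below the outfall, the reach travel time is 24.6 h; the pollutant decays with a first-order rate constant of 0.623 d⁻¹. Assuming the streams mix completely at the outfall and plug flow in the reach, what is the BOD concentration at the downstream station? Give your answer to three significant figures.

After mixing, C = (1.500·1.900 + 0.3190·69.50) / 1.819 = 25.02/1.819 = 13.76 mg/L.
After decay, C = 13.76 × e^(−kt) = 13.76 × 0.5280 = 7.263 mg/L.

7.26 mg/L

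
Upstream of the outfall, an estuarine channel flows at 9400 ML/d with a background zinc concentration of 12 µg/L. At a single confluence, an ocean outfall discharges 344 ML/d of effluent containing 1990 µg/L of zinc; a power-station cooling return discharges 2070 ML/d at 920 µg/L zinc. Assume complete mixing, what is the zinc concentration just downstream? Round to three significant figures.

Flow-weighted average: C = (9400·12.00 + 344.0·1990 + 2070·920.0) / 11810 = 2702000/11810 = 228.7 µg/L.

229 µg/L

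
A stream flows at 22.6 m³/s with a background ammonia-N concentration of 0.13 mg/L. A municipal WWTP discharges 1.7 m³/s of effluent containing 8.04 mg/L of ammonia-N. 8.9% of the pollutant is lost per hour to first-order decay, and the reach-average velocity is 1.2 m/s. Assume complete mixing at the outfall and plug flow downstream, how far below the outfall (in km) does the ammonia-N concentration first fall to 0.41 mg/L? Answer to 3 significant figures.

Mass balance: C = (22.60·0.1300 + 1.700·8.040) / 24.30 = 16.61/24.30 = 0.6834 mg/L.
8.9%/h lost → k = −ln(1 − 0.089) = 0.09321 h⁻¹.
Set 0.6834·exp(−k·t) = 0.41 → t = ln(0.6834/0.41)/k = 19730 s = 5.481 h.
Distance = v·t = 1.2·19730 = 23680 m = 23.68 km.

23.7 km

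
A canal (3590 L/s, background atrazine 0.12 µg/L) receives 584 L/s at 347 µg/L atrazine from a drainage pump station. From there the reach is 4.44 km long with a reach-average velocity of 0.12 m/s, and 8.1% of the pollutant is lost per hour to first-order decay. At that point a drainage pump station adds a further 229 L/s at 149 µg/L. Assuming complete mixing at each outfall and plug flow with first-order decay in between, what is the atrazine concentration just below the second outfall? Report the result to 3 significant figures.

27.1 µg/L

Conservation of mass: C = (3590·0.1200 + 584.0·347.0) / 4174 = 203100/4174 = 48.65 µg/L; combined flow 4174 L/s.
Travel time t = 4.44·1000 / 0.12 = 37000 s = 10.28 h.
8.1%/h lost → k = −ln(1 − 0.081) = 0.08447 h⁻¹.
Applying C = C₀e^(−kt): 48.65 × 0.4197 = 20.42 µg/L.
At the second outfall, C = (4174·20.42 + 229.0·149.0) / (4174 + 229.0) = 27.11 µg/L.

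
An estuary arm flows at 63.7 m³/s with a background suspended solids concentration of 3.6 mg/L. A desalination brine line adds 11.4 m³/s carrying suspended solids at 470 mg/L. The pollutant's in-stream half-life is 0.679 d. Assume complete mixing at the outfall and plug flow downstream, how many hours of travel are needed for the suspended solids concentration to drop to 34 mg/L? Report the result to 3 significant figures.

Mass balance: C = (63.70·3.600 + 11.40·470.0) / 75.10 = 5587/75.10 = 74.40 mg/L.
Half-life 0.679 d → k = ln 2 / 0.679 = 1.021 d⁻¹.
74.40·exp(−k·t) = 34 → t = ln(74.40/34)/k = 66280 s = 18.41 h.

18.4 h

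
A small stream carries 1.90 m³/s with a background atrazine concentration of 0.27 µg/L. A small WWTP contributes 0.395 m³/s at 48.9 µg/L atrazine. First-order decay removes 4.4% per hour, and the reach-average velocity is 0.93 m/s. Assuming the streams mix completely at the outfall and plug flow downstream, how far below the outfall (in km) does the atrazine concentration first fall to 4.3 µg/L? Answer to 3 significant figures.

51.9 km

Conservation of mass: C = (1.900·0.2700 + 0.3950·48.90) / 2.295 = 19.83/2.295 = 8.640 µg/L.
4.4%/h lost → k = −ln(1 − 0.044) = 0.04500 h⁻¹.
Set 8.640·exp(−k·t) = 4.3 → t = ln(8.640/4.3)/k = 55830 s = 15.51 h.
Distance = v·t = 0.93·55830 = 51920 m = 51.92 km.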